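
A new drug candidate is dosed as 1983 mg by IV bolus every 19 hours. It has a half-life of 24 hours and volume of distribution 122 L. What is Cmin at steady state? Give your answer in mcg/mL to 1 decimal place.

22.2 mcg/mL

τ/t½ = 19/24 ≈ 0.79167, so fraction remaining f = (1/2)^(19/24) ≈ 0.5777.
Accumulation ratio R = 1/(1 − f) ≈ 1/0.4223 ≈ 2.3680.
Each bolus raises the concentration by D/Vd = 1983/122 ≈ 16.254 mcg/mL.
Cmax,ss = C₀/(1 − f) ≈ 16.254/0.4223 ≈ 38.489 mcg/mL.
One interval later, Cmin,ss = Cmax,ss·e^(−kτ) ≈ 38.489 × 0.5777 ≈ 22.235 mcg/mL.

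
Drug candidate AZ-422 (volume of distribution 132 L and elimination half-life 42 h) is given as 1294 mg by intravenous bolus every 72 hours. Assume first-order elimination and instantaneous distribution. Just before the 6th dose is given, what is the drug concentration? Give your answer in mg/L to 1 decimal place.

f = (1/2)^(τ/t½) = (1/2)^(72/42) ≈ 0.3048.
C₀ = D/Vd = 1294/132 ≈ 9.803 mg/L.
Before the 6th dose, 5 doses have been given. Superposition: Cmin = C₀·(f + f² + … + f^5).
≈ 9.803 × (0.3048 + 0.0929 + 0.0283 + 0.0086 + 0.0026) ≈ 9.803 × 0.4372 ≈ 4.286 mg/L.

4.3 mg/L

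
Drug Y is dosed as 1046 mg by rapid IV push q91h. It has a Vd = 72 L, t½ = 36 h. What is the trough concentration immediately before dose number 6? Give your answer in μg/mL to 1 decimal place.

f = (1/2)^(τ/t½) = (1/2)^(91/36) ≈ 0.1734.
C₀ = D/Vd = 1046/72 ≈ 14.528 μg/mL.
Before the 6th dose, 5 doses have been given. Superposition: Cmin = C₀·(f + f² + … + f^5).
≈ 14.528 × (0.1734 + 0.0301 + 0.0052 + 0.0009 + 0.0002) ≈ 14.528 × 0.2098 ≈ 3.048 μg/mL.

3.0 μg/mL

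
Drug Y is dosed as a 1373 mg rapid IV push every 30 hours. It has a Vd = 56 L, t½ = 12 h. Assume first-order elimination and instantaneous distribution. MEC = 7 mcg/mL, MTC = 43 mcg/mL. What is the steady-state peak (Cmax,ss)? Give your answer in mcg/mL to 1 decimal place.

29.8 mcg/mL

k = ln2/t½ = ln2/12 ≈ 0.057762 h⁻¹; fraction remaining f = e^(−kτ) = e^(−0.057762×30) ≈ 0.1768.
At steady state, accumulation factor R = 1/(1 − e^(−kτ)) ≈ 1.2148.
Single-dose peak C₀ = D/Vd = 1373/56 ≈ 24.518 mcg/mL.
Steady-state peak Cmax,ss = C₀·R ≈ 24.518 × 1.2148 ≈ 29.784 mcg/mL.
Peak 29.8 mcg/mL vs MTC 43 mcg/mL: below toxic threshold.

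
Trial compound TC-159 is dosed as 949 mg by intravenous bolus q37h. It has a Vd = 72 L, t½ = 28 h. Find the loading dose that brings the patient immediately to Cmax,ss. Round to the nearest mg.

f = (1/2)^(37/28) ≈ 0.400139; accumulation ratio R = 1/(1−f) ≈ 1.66705.
Loading dose to hit Cmax,ss on first dose: D_load = D_maint·R ≈ 949 × 1.66705 ≈ 1582.03 mg.

1582 mg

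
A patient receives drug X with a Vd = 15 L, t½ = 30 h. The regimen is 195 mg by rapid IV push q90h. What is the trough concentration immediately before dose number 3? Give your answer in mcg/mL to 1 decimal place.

f = (1/2)^(τ/t½) = (1/2)^(90/30) ≈ 0.1250.
C₀ = D/Vd = 195/15 ≈ 13.000 mcg/mL.
Before the 3rd dose, 2 doses have been given. Superposition: Cmin = C₀·(f + f²).
≈ 13.000 × (0.1250 + 0.0156) ≈ 13.000 × 0.1406 ≈ 1.828 mcg/mL.

1.8 mcg/mL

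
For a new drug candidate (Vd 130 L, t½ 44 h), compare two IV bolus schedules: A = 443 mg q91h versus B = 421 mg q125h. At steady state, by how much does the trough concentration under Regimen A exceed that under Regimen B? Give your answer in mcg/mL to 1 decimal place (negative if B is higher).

Regimen A: f = (1/2)^(91/44) ≈ 0.2385; Cmin,ss = (443/130)·f/(1−f) ≈ 1.067 mcg/mL.
Regimen B: f = (1/2)^(125/44) ≈ 0.1396; Cmin,ss = (421/130)·f/(1−f) ≈ 0.525 mcg/mL.
Difference ≈ 1.067 − 0.525 ≈ 0.542 mcg/mL.

0.5 mcg/mL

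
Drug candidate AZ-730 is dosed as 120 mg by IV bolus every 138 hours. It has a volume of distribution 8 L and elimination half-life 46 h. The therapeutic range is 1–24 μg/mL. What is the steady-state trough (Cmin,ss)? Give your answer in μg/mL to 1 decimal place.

τ = 138 h = 3 half-lives, so f = (1/2)^3 = 0.125.
Accumulation ratio R = 1/(1 − f) = 1/0.875 = 8/7.
Single-dose peak C₀ = D/Vd = 120/8 = 15 μg/mL.
Steady-state peak Cmax,ss = C₀·R = 15 × 8/7 ≈ 17.143 μg/mL.
Steady-state trough Cmin,ss = Cmax,ss·f ≈ 17.143 × 0.125 ≈ 2.143 μg/mL.
Trough 2.1 μg/mL vs MEC 1 μg/mL: adequate.

2.1 μg/mL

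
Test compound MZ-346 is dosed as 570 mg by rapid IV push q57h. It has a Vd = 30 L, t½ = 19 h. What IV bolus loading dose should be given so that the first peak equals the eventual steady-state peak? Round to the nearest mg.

651 mg

f = (1/2)^(57/19) ≈ 0.125000; accumulation ratio R = 1/(1−f) ≈ 1.14286.
Loading dose to hit Cmax,ss on first dose: D_load = D_maint·R ≈ 570 × 1.14286 ≈ 651.43 mg.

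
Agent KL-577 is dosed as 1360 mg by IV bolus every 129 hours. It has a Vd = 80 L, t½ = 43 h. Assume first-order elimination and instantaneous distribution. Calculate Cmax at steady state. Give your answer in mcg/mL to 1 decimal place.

τ = 129 h = 3 half-lives, so f = (1/2)^3 = 0.125.
At steady state, R = 1/(1 − 0.125) = 8/7.
Single-dose peak C₀ = D/Vd = 1360/80 = 17 mcg/mL.
Steady-state peak Cmax,ss = C₀·R = 17 × 8/7 ≈ 19.429 mcg/mL.

19.4 mcg/mL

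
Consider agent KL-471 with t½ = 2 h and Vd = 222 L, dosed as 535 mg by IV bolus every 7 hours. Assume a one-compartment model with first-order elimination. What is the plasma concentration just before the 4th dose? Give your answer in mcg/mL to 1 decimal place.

0.2 mcg/mL

f = (1/2)^(τ/t½) = (1/2)^(7/2) ≈ 0.0884.
C₀ = D/Vd = 535/222 ≈ 2.410 mcg/mL.
Before the 4th dose, 3 doses have been given. Superposition: Cmin = C₀·(f + f² + … + f^3).
≈ 2.410 × (0.0884 + 0.0078 + 0.0007) ≈ 2.410 × 0.0969 ≈ 0.234 mcg/mL.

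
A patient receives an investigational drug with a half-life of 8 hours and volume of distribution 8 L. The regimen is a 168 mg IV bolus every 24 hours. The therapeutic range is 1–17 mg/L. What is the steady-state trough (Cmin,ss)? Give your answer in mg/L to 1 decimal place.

3.0 mg/L

The dosing interval is 3 half-lives, so f = 2^(−3) = 0.125.
Accumulation ratio R = 1/(1 − f) = 1/0.875 = 8/7.
Single-dose peak C₀ = D/Vd = 168/8 = 21 mg/L.
Steady-state peak Cmax,ss = C₀·R = 21 × 8/7 ≈ 24.000 mg/L.
Steady-state trough Cmin,ss = Cmax,ss·f ≈ 24.000 × 0.125 ≈ 3.000 mg/L.
Trough 3.0 mg/L vs MEC 1 mg/L: adequate.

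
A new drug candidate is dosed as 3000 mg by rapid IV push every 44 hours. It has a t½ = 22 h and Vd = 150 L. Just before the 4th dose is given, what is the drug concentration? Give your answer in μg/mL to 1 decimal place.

f = (1/2)^(τ/t½) = (1/2)^(44/22) ≈ 0.2500.
C₀ = D/Vd = 3000/150 ≈ 20.000 μg/mL.
Before the 4th dose, 3 doses have been given. Superposition: Cmin = C₀·(f + f² + … + f^3).
≈ 20.000 × (0.2500 + 0.0625 + 0.0156) ≈ 20.000 × 0.3281 ≈ 6.562 μg/mL.

6.6 μg/mL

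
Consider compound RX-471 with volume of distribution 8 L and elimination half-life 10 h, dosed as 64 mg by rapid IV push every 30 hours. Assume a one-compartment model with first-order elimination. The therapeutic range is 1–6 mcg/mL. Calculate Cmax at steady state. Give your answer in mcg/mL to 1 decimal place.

9.1 mcg/mL

τ = 30 h = 3 half-lives, so f = (1/2)^3 = 0.125.
At steady state, R = 1/(1 − 0.125) = 8/7.
Single-dose peak C₀ = D/Vd = 64/8 = 8 mcg/mL.
Steady-state peak Cmax,ss = C₀·R = 8 × 8/7 ≈ 9.143 mcg/mL.
Peak 9.1 mcg/mL vs MTC 6 mcg/mL: exceeds toxic threshold.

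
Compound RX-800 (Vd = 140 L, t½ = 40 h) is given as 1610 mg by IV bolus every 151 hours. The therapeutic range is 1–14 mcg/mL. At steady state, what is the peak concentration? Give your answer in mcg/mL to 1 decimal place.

τ/t½ = 151/40 ≈ 3.775, so fraction remaining f = (1/2)^(151/40) ≈ 0.0730.
At steady state, accumulation factor R = 1/(1 − e^(−kτ)) ≈ 1.0787.
Single-dose peak C₀ = D/Vd = 1610/140 ≈ 11.500 mcg/mL.
Steady-state peak Cmax,ss = C₀·R ≈ 11.500 × 1.0787 ≈ 12.405 mcg/mL.
Peak 12.4 mcg/mL vs MTC 14 mcg/mL: below toxic threshold.

12.4 mcg/mL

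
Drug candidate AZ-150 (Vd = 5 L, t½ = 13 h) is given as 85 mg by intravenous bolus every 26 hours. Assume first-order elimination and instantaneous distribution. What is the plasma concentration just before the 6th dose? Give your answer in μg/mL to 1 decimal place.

f = (1/2)^(τ/t½) = (1/2)^(26/13) ≈ 0.2500.
C₀ = D/Vd = 85/5 ≈ 17.000 μg/mL.
Before the 6th dose, 5 doses have been given. Superposition: Cmin = C₀·(f + f² + … + f^5).
≈ 17.000 × (0.2500 + 0.0625 + 0.0156 + 0.0039 + 0.0010) ≈ 17.000 × 0.3330 ≈ 5.661 μg/mL.

5.7 μg/mL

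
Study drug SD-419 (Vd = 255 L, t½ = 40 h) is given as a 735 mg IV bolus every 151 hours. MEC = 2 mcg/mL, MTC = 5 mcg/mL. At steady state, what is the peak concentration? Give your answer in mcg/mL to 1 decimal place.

Over one 151-h interval, 151/40 ≈ 3.775 half-lives elapse, leaving f ≈ 0.0730 of each dose.
Accumulation ratio R = 1/(1 − f) ≈ 1/0.9270 ≈ 1.0787.
Each bolus raises the concentration by D/Vd = 735/255 ≈ 2.882 mcg/mL.
Steady-state peak Cmax,ss = C₀·R ≈ 2.882 × 1.0787 ≈ 3.109 mcg/mL.
Peak 3.1 mcg/mL vs MTC 5 mcg/mL: below toxic threshold.

3.1 mcg/mL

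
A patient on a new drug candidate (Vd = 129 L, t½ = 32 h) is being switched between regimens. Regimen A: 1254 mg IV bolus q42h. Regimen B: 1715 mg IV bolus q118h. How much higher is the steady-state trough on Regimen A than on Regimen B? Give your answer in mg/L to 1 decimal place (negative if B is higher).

Regimen A: f = (1/2)^(42/32) ≈ 0.4026; Cmin,ss = (1254/129)·f/(1−f) ≈ 6.551 mg/L.
Regimen B: f = (1/2)^(118/32) ≈ 0.0776; Cmin,ss = (1715/129)·f/(1−f) ≈ 1.118 mg/L.
Difference ≈ 6.551 − 1.118 ≈ 5.433 mg/L.

5.4 mg/L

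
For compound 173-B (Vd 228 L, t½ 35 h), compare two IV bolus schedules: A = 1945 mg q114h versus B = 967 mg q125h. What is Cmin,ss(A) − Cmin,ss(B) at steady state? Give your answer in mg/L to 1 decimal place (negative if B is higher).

0.6 mg/L

Regimen A: f = (1/2)^(114/35) ≈ 0.1046; Cmin,ss = (1945/228)·f/(1−f) ≈ 0.997 mg/L.
Regimen B: f = (1/2)^(125/35) ≈ 0.0841; Cmin,ss = (967/228)·f/(1−f) ≈ 0.389 mg/L.
Difference ≈ 0.997 − 0.389 ≈ 0.608 mg/L.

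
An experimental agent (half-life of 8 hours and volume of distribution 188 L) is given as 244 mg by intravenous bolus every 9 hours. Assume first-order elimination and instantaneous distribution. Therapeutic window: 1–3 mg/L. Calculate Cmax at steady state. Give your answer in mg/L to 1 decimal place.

Over one 9-h interval, 9/8 ≈ 1.125 half-lives elapse, leaving f ≈ 0.4585 of each dose.
At steady state, accumulation factor R = 1/(1 − e^(−kτ)) ≈ 1.8467.
Single-dose peak C₀ = D/Vd = 244/188 ≈ 1.298 mg/L.
Cmax,ss = C₀/(1 − f) ≈ 1.298/0.5415 ≈ 2.397 mg/L.
Peak 2.4 mg/L vs MTC 3 mg/L: below toxic threshold.

2.4 mg/L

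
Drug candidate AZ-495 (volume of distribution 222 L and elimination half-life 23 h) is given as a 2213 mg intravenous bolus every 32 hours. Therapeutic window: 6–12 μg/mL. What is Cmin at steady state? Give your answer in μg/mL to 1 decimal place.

6.1 μg/mL

τ/t½ = 32/23 ≈ 1.3913, so fraction remaining f = (1/2)^(32/23) ≈ 0.3812.
Accumulation ratio R = 1/(1 − f) ≈ 1/0.6188 ≈ 1.6160.
Single-dose peak C₀ = D/Vd = 2213/222 ≈ 9.968 μg/mL.
Steady-state peak Cmax,ss = C₀·R ≈ 9.968 × 1.6160 ≈ 16.108 μg/mL.
Steady-state trough Cmin,ss = Cmax,ss·f ≈ 16.108 × 0.3812 ≈ 6.140 μg/mL.
Trough 6.1 μg/mL vs MEC 6 μg/mL: adequate.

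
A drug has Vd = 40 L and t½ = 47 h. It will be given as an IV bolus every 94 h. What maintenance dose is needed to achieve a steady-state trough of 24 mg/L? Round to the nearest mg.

2880 mg

τ/t½ = 94/47 ≈ 2, so f = (1/2)^(94/47) ≈ 0.250000.
Cmin,ss = (D/Vd)·f/(1−f), so D = Cmin,ss·Vd·(1−f)/f.
D = 24 × 40 × (1−f)/f ≈ 24 × 40 × 3.00000 ≈ 2880.00 mg.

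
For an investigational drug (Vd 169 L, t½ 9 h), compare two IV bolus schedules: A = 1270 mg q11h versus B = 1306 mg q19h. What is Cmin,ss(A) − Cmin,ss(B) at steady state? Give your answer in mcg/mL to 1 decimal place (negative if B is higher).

3.3 mcg/mL

Regimen A: f = (1/2)^(11/9) ≈ 0.4286; Cmin,ss = (1270/169)·f/(1−f) ≈ 5.637 mcg/mL.
Regimen B: f = (1/2)^(19/9) ≈ 0.2315; Cmin,ss = (1306/169)·f/(1−f) ≈ 2.328 mcg/mL.
Difference ≈ 5.637 − 2.328 ≈ 3.309 mcg/mL.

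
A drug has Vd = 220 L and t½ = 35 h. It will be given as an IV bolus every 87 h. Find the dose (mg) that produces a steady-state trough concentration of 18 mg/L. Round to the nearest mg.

18220 mg

τ/t½ = 87/35 ≈ 2.4857, so f = (1/2)^(87/35) ≈ 0.178536.
Cmin,ss = (D/Vd)·f/(1−f), so D = Cmin,ss·Vd·(1−f)/f.
D = 18 × 220 × (1−f)/f ≈ 18 × 220 × 4.60111 ≈ 18220.40 mg.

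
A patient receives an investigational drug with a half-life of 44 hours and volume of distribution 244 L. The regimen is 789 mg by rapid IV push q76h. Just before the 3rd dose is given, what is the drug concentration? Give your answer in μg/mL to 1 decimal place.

f = (1/2)^(τ/t½) = (1/2)^(76/44) ≈ 0.3020.
C₀ = D/Vd = 789/244 ≈ 3.234 μg/mL.
Before the 3rd dose, 2 doses have been given. Superposition: Cmin = C₀·(f + f²).
≈ 3.234 × (0.3020 + 0.0912) ≈ 3.234 × 0.3932 ≈ 1.272 μg/mL.

1.3 μg/mL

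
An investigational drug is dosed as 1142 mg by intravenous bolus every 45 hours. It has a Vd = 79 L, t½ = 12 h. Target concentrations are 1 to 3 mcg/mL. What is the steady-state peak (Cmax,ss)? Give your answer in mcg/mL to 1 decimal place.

15.6 mcg/mL

k = ln2/t½ = ln2/12 ≈ 0.057762 h⁻¹; fraction remaining f = e^(−kτ) = e^(−0.057762×45) ≈ 0.0743.
Accumulation ratio R = 1/(1 − f) ≈ 1/0.9257 ≈ 1.0803.
Single-dose peak C₀ = D/Vd = 1142/79 ≈ 14.456 mcg/mL.
Steady-state peak Cmax,ss = C₀·R ≈ 14.456 × 1.0803 ≈ 15.617 mcg/mL.
Peak 15.6 mcg/mL vs MTC 3 mcg/mL: exceeds toxic threshold.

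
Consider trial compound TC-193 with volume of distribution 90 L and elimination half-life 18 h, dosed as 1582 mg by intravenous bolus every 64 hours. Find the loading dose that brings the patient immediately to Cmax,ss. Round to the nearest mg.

f = (1/2)^(64/18) ≈ 0.085049; accumulation ratio R = 1/(1−f) ≈ 1.09295.
Loading dose to hit Cmax,ss on first dose: D_load = D_maint·R ≈ 1582 × 1.09295 ≈ 1729.05 mg.

1729 mg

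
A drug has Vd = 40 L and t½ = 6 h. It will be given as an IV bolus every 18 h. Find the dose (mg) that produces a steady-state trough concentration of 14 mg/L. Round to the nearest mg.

τ/t½ = 18/6 ≈ 3, so f = (1/2)^(18/6) ≈ 0.125000.
Cmin,ss = (D/Vd)·f/(1−f), so D = Cmin,ss·Vd·(1−f)/f.
D = 14 × 40 × (1−f)/f ≈ 14 × 40 × 7.00000 ≈ 3920.00 mg.

3920 mg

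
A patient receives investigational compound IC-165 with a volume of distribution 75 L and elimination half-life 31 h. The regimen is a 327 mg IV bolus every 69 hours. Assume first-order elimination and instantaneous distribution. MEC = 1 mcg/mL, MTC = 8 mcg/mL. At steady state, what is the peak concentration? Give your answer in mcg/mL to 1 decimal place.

k = ln2/t½ = ln2/31 ≈ 0.022360 h⁻¹; fraction remaining f = e^(−kτ) = e^(−0.022360×69) ≈ 0.2138.
Accumulation ratio R = 1/(1 − f) ≈ 1/0.7862 ≈ 1.2719.
Single-dose peak C₀ = D/Vd = 327/75 ≈ 4.360 mcg/mL.
Steady-state peak Cmax,ss = C₀·R ≈ 4.360 × 1.2719 ≈ 5.545 mcg/mL.
Peak 5.5 mcg/mL vs MTC 8 mcg/mL: below toxic threshold.

5.5 mcg/mL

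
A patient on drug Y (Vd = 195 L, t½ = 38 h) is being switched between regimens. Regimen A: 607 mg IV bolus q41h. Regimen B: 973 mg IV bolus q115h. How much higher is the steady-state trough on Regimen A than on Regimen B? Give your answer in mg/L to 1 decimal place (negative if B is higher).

Regimen A: f = (1/2)^(41/38) ≈ 0.4734; Cmin,ss = (607/195)·f/(1−f) ≈ 2.798 mg/L.
Regimen B: f = (1/2)^(115/38) ≈ 0.1227; Cmin,ss = (973/195)·f/(1−f) ≈ 0.698 mg/L.
Difference ≈ 2.798 − 0.698 ≈ 2.100 mg/L.

2.1 mg/L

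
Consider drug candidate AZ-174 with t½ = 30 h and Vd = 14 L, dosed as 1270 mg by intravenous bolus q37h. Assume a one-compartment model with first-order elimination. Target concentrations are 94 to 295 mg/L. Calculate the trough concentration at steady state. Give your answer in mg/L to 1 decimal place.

67.1 mg/L

k = ln2/t½ = ln2/30 ≈ 0.023105 h⁻¹; fraction remaining f = e^(−kτ) = e^(−0.023105×37) ≈ 0.4253.
At steady state, accumulation factor R = 1/(1 − e^(−kτ)) ≈ 1.7400.
Each bolus raises the concentration by D/Vd = 1270/14 ≈ 90.714 mg/L.
Cmax,ss = C₀/(1 − f) ≈ 90.714/0.5747 ≈ 157.846 mg/L.
One interval later, Cmin,ss = Cmax,ss·e^(−kτ) ≈ 157.846 × 0.4253 ≈ 67.132 mg/L.
Trough 67.1 mg/L vs MEC 94 mg/L: subtherapeutic.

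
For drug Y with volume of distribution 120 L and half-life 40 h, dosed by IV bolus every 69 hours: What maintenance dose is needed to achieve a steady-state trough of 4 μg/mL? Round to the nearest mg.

1107 mg

τ/t½ = 69/40 ≈ 1.725, so f = (1/2)^(69/40) ≈ 0.302499.
Cmin,ss = (D/Vd)·f/(1−f), so D = Cmin,ss·Vd·(1−f)/f.
D = 4 × 120 × (1−f)/f ≈ 4 × 120 × 2.30580 ≈ 1106.78 mg.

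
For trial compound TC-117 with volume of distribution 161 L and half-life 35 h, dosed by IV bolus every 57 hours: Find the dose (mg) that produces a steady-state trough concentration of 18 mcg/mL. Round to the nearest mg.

τ/t½ = 57/35 ≈ 1.6286, so f = (1/2)^(57/35) ≈ 0.323408.
Cmin,ss = (D/Vd)·f/(1−f), so D = Cmin,ss·Vd·(1−f)/f.
D = 18 × 161 × (1−f)/f ≈ 18 × 161 × 2.09207 ≈ 6062.82 mg.

6063 mg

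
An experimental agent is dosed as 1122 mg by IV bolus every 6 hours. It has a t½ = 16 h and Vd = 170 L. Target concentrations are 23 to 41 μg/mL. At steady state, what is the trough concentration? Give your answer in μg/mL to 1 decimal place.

Over one 6-h interval, 6/16 ≈ 0.375 half-lives elapse, leaving f ≈ 0.7711 of each dose.
Accumulation ratio R = 1/(1 − f) ≈ 1/0.2289 ≈ 4.3687.
Single-dose peak C₀ = D/Vd = 1122/170 ≈ 6.600 μg/mL.
Steady-state peak Cmax,ss = C₀·R ≈ 6.600 × 4.3687 ≈ 28.833 μg/mL.
Steady-state trough Cmin,ss = Cmax,ss·f ≈ 28.833 × 0.7711 ≈ 22.233 μg/mL.
Trough 22.2 μg/mL vs MEC 23 μg/mL: subtherapeutic.

22.2 μg/mL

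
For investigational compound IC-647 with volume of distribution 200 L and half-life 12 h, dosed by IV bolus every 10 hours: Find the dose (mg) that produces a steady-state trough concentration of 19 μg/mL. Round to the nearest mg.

2971 mg

τ/t½ = 10/12 ≈ 0.83333, so f = (1/2)^(10/12) ≈ 0.561231.
Cmin,ss = (D/Vd)·f/(1−f), so D = Cmin,ss·Vd·(1−f)/f.
D = 19 × 200 × (1−f)/f ≈ 19 × 200 × 0.78180 ≈ 2970.84 mg.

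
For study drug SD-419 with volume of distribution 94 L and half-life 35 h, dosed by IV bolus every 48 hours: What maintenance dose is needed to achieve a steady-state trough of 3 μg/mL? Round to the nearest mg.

τ/t½ = 48/35 ≈ 1.3714, so f = (1/2)^(48/35) ≈ 0.386508.
Cmin,ss = (D/Vd)·f/(1−f), so D = Cmin,ss·Vd·(1−f)/f.
D = 3 × 94 × (1−f)/f ≈ 3 × 94 × 1.58727 ≈ 447.61 mg.

448 mg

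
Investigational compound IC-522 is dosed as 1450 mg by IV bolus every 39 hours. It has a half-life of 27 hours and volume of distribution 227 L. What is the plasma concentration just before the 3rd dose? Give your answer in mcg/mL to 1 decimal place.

f = (1/2)^(τ/t½) = (1/2)^(39/27) ≈ 0.3674.
C₀ = D/Vd = 1450/227 ≈ 6.388 mcg/mL.
Before the 3rd dose, 2 doses have been given. Superposition: Cmin = C₀·(f + f²).
≈ 6.388 × (0.3674 + 0.1350) ≈ 6.388 × 0.5024 ≈ 3.209 mcg/mL.

3.2 mcg/mL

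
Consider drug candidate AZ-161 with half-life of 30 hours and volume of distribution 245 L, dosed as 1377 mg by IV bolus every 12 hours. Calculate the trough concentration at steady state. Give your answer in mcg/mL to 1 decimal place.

17.6 mcg/mL

τ/t½ = 12/30 ≈ 0.4, so fraction remaining f = (1/2)^(12/30) ≈ 0.7579.
At steady state, accumulation factor R = 1/(1 − e^(−kτ)) ≈ 4.1305.
Each bolus raises the concentration by D/Vd = 1377/245 ≈ 5.620 mcg/mL.
Cmax,ss = C₀/(1 − f) ≈ 5.620/0.2421 ≈ 23.214 mcg/mL.
Steady-state trough Cmin,ss = Cmax,ss·f ≈ 23.214 × 0.7579 ≈ 17.594 mcg/mL.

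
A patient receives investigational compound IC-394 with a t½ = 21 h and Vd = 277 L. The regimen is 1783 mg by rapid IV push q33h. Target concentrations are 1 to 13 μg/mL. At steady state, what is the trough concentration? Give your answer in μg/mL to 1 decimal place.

3.3 μg/mL

τ/t½ = 33/21 ≈ 1.5714, so fraction remaining f = (1/2)^(33/21) ≈ 0.3365.
At steady state, accumulation factor R = 1/(1 − e^(−kτ)) ≈ 1.5072.
Each bolus raises the concentration by D/Vd = 1783/277 ≈ 6.437 μg/mL.
Steady-state peak Cmax,ss = C₀·R ≈ 6.437 × 1.5072 ≈ 9.702 μg/mL.
Steady-state trough Cmin,ss = Cmax,ss·f ≈ 9.702 × 0.3365 ≈ 3.265 μg/mL.
Trough 3.3 μg/mL vs MEC 1 μg/mL: adequate.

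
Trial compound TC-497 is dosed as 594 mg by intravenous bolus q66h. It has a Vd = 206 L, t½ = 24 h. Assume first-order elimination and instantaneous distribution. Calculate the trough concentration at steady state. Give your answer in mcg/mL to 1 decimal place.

0.5 mcg/mL

Over one 66-h interval, 66/24 ≈ 2.75 half-lives elapse, leaving f ≈ 0.1487 of each dose.
Accumulation ratio R = 1/(1 − f) ≈ 1/0.8513 ≈ 1.1747.
Single-dose peak C₀ = D/Vd = 594/206 ≈ 2.883 mcg/mL.
Steady-state peak Cmax,ss = C₀·R ≈ 2.883 × 1.1747 ≈ 3.387 mcg/mL.
One interval later, Cmin,ss = Cmax,ss·e^(−kτ) ≈ 3.387 × 0.1487 ≈ 0.504 mcg/mL.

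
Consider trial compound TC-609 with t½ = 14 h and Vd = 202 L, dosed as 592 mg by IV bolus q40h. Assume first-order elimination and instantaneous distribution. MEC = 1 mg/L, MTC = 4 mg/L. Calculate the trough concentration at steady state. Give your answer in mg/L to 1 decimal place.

Over one 40-h interval, 40/14 ≈ 2.8571 half-lives elapse, leaving f ≈ 0.1380 of each dose.
Accumulation ratio R = 1/(1 − f) ≈ 1/0.8620 ≈ 1.1601.
Single-dose peak C₀ = D/Vd = 592/202 ≈ 2.931 mg/L.
Steady-state peak Cmax,ss = C₀·R ≈ 2.931 × 1.1601 ≈ 3.400 mg/L.
Steady-state trough Cmin,ss = Cmax,ss·f ≈ 3.400 × 0.1380 ≈ 0.469 mg/L.
Trough 0.5 mg/L vs MEC 1 mg/L: subtherapeutic.

0.5 mg/L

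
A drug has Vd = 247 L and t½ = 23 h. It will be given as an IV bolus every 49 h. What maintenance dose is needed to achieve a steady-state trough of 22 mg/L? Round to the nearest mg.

18359 mg

τ/t½ = 49/23 ≈ 2.1304, so f = (1/2)^(49/23) ≈ 0.228389.
Cmin,ss = (D/Vd)·f/(1−f), so D = Cmin,ss·Vd·(1−f)/f.
D = 22 × 247 × (1−f)/f ≈ 22 × 247 × 3.37849 ≈ 18358.71 mg.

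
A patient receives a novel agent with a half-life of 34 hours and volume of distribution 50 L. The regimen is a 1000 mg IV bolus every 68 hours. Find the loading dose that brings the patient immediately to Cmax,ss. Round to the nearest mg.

f = (1/2)^(68/34) ≈ 0.250000; accumulation ratio R = 1/(1−f) ≈ 1.33333.
Loading dose to hit Cmax,ss on first dose: D_load = D_maint·R ≈ 1000 × 1.33333 ≈ 1333.33 mg.

1333 mg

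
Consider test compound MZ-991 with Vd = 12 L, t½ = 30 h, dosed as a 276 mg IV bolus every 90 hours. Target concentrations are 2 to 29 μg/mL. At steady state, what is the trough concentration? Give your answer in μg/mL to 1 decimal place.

3.3 μg/mL

The dosing interval is 3 half-lives, so f = 2^(−3) = 0.125.
Accumulation ratio R = 1/(1 − f) = 1/0.875 = 8/7.
Single-dose peak C₀ = D/Vd = 276/12 = 23 μg/mL.
Steady-state peak Cmax,ss = C₀·R = 23 × 8/7 ≈ 26.286 μg/mL.
Steady-state trough Cmin,ss = Cmax,ss·f ≈ 26.286 × 0.125 ≈ 3.286 μg/mL.
Trough 3.3 μg/mL vs MEC 2 μg/mL: adequate.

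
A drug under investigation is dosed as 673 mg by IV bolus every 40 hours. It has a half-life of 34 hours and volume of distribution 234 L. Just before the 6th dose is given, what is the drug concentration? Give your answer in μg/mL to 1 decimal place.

2.2 μg/mL

f = (1/2)^(τ/t½) = (1/2)^(40/34) ≈ 0.4424.
C₀ = D/Vd = 673/234 ≈ 2.876 μg/mL.
Before the 6th dose, 5 doses have been given. Superposition: Cmin = C₀·(f + f² + … + f^5).
≈ 2.876 × (0.4424 + 0.1957 + 0.0866 + 0.0383 + 0.0169) ≈ 2.876 × 0.7799 ≈ 2.243 μg/mL.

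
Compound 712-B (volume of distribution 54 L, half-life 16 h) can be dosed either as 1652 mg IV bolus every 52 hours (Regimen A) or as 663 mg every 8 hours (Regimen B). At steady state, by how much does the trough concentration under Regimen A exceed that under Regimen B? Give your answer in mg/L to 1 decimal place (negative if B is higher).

-26.0 mg/L

Regimen A: f = (1/2)^(52/16) ≈ 0.1051; Cmin,ss = (1652/54)·f/(1−f) ≈ 3.593 mg/L.
Regimen B: f = (1/2)^(8/16) ≈ 0.7071; Cmin,ss = (663/54)·f/(1−f) ≈ 29.640 mg/L.
Difference ≈ 3.593 − 29.640 ≈ -26.047 mg/L.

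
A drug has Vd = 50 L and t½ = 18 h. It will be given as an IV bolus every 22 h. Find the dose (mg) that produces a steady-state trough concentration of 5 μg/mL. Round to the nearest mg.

333 mg

τ/t½ = 22/18 ≈ 1.2222, so f = (1/2)^(22/18) ≈ 0.428622.
Cmin,ss = (D/Vd)·f/(1−f), so D = Cmin,ss·Vd·(1−f)/f.
D = 5 × 50 × (1−f)/f ≈ 5 × 50 × 1.33306 ≈ 333.26 mg.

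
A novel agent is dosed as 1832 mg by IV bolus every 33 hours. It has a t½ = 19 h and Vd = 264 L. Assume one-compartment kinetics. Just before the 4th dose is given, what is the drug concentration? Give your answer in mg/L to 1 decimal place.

2.9 mg/L

f = (1/2)^(τ/t½) = (1/2)^(33/19) ≈ 0.3000.
C₀ = D/Vd = 1832/264 ≈ 6.939 mg/L.
Before the 4th dose, 3 doses have been given. Superposition: Cmin = C₀·(f + f² + … + f^3).
≈ 6.939 × (0.3000 + 0.0900 + 0.0270) ≈ 6.939 × 0.4170 ≈ 2.894 mg/L.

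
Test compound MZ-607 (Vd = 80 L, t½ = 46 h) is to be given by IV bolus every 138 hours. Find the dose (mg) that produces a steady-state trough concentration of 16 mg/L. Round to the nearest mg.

8960 mg

τ/t½ = 138/46 ≈ 3, so f = (1/2)^(138/46) ≈ 0.125000.
Cmin,ss = (D/Vd)·f/(1−f), so D = Cmin,ss·Vd·(1−f)/f.
D = 16 × 80 × (1−f)/f ≈ 16 × 80 × 7.00000 ≈ 8960.00 mg.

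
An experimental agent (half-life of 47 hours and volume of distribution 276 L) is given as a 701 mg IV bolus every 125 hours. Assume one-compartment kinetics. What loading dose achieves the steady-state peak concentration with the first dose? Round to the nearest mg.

f = (1/2)^(125/47) ≈ 0.158266; accumulation ratio R = 1/(1−f) ≈ 1.18802.
Loading dose to hit Cmax,ss on first dose: D_load = D_maint·R ≈ 701 × 1.18802 ≈ 832.80 mg.

833 mg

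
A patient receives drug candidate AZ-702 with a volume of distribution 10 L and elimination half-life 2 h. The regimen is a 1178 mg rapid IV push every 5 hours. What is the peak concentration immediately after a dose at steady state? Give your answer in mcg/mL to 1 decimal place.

143.1 mcg/mL

τ/t½ = 5/2 ≈ 2.5, so fraction remaining f = (1/2)^(5/2) ≈ 0.1768.
At steady state, accumulation factor R = 1/(1 − e^(−kτ)) ≈ 1.2148.
Each bolus raises the concentration by D/Vd = 1178/10 ≈ 117.800 mcg/mL.
Steady-state peak Cmax,ss = C₀·R ≈ 117.800 × 1.2148 ≈ 143.103 mcg/mL.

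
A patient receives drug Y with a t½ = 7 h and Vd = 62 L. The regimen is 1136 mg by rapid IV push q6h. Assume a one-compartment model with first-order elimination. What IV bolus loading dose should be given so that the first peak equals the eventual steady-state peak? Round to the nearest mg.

f = (1/2)^(6/7) ≈ 0.552045; accumulation ratio R = 1/(1−f) ≈ 2.23237.
Loading dose to hit Cmax,ss on first dose: D_load = D_maint·R ≈ 1136 × 2.23237 ≈ 2535.97 mg.

2536 mg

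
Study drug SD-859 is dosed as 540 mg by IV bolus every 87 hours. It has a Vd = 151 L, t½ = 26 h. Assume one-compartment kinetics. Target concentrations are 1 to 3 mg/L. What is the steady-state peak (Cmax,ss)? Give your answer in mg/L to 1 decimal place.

4.0 mg/L

τ/t½ = 87/26 ≈ 3.3462, so fraction remaining f = (1/2)^(87/26) ≈ 0.0983.
Accumulation ratio R = 1/(1 − f) ≈ 1/0.9017 ≈ 1.1090.
Single-dose peak C₀ = D/Vd = 540/151 ≈ 3.576 mg/L.
Steady-state peak Cmax,ss = C₀·R ≈ 3.576 × 1.1090 ≈ 3.966 mg/L.
Peak 4.0 mg/L vs MTC 3 mg/L: exceeds toxic threshold.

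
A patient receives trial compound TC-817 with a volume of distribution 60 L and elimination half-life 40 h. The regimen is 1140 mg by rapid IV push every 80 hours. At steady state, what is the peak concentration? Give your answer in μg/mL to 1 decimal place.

τ = 80 h = 2 half-lives, so f = (1/2)^2 = 0.25.
Accumulation ratio R = 1/(1 − f) = 1/0.75 = 4/3.
Single-dose peak C₀ = D/Vd = 1140/60 = 19 μg/mL.
Steady-state peak Cmax,ss = C₀·R = 19 × 4/3 ≈ 25.333 μg/mL.

25.3 μg/mL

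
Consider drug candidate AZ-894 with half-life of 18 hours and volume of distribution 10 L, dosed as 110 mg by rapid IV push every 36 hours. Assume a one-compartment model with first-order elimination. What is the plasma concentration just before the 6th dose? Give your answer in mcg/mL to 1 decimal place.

f = (1/2)^(τ/t½) = (1/2)^(36/18) ≈ 0.2500.
C₀ = D/Vd = 110/10 ≈ 11.000 mcg/mL.
Before the 6th dose, 5 doses have been given. Superposition: Cmin = C₀·(f + f² + … + f^5).
≈ 11.000 × (0.2500 + 0.0625 + 0.0156 + 0.0039 + 0.0010) ≈ 11.000 × 0.3330 ≈ 3.663 mcg/mL.

3.7 mcg/mL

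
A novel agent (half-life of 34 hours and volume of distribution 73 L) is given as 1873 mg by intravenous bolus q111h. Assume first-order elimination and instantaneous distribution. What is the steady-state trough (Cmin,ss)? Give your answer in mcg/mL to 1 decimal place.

k = ln2/t½ = ln2/34 ≈ 0.020387 h⁻¹; fraction remaining f = e^(−kτ) = e^(−0.020387×111) ≈ 0.1040.
Accumulation ratio R = 1/(1 − f) ≈ 1/0.8960 ≈ 1.1161.
Each bolus raises the concentration by D/Vd = 1873/73 ≈ 25.658 mcg/mL.
Steady-state peak Cmax,ss = C₀·R ≈ 25.658 × 1.1161 ≈ 28.637 mcg/mL.
Steady-state trough Cmin,ss = Cmax,ss·f ≈ 28.637 × 0.1040 ≈ 2.978 mcg/mL.

3.0 mcg/mL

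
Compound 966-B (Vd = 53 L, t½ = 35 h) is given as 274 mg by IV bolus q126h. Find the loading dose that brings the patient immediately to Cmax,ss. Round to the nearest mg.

299 mg

f = (1/2)^(126/35) ≈ 0.082469; accumulation ratio R = 1/(1−f) ≈ 1.08988.
Loading dose to hit Cmax,ss on first dose: D_load = D_maint·R ≈ 274 × 1.08988 ≈ 298.63 mg.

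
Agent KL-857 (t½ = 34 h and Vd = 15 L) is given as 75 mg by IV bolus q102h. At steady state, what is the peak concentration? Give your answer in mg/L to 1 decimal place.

The dosing interval is 3 half-lives, so f = 2^(−3) = 0.125.
At steady state, R = 1/(1 − 0.125) = 8/7.
Single-dose peak C₀ = D/Vd = 75/15 = 5 mg/L.
Steady-state peak Cmax,ss = C₀·R = 5 × 8/7 ≈ 5.714 mg/L.

5.7 mg/L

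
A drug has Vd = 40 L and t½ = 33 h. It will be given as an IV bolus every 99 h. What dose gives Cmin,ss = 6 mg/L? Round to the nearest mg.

1680 mg

τ/t½ = 99/33 ≈ 3, so f = (1/2)^(99/33) ≈ 0.125000.
Cmin,ss = (D/Vd)·f/(1−f), so D = Cmin,ss·Vd·(1−f)/f.
D = 6 × 40 × (1−f)/f ≈ 6 × 40 × 7.00000 ≈ 1680.00 mg.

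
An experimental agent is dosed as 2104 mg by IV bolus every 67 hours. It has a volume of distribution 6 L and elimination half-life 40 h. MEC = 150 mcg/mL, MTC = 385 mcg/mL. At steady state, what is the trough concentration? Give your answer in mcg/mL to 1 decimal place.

τ/t½ = 67/40 ≈ 1.675, so fraction remaining f = (1/2)^(67/40) ≈ 0.3132.
Single-dose peak C₀ = D/Vd = 2104/6 ≈ 350.667 mcg/mL.
Steady-state trough Cmin,ss = C₀·f/(1−f) ≈ 350.667 × 0.3132/0.6868 ≈ 159.914 mcg/mL.
Trough 159.9 mcg/mL vs MEC 150 mcg/mL: adequate.

159.9 mcg/mL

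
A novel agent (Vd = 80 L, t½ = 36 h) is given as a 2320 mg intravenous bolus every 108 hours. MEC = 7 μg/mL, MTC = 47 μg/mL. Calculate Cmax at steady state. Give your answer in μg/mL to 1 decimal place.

33.1 μg/mL

The dosing interval is 3 half-lives, so f = 2^(−3) = 0.125.
At steady state, R = 1/(1 − 0.125) = 8/7.
Single-dose peak C₀ = D/Vd = 2320/80 = 29 μg/mL.
Steady-state peak Cmax,ss = C₀·R = 29 × 8/7 ≈ 33.143 μg/mL.
Peak 33.1 μg/mL vs MTC 47 μg/mL: below toxic threshold.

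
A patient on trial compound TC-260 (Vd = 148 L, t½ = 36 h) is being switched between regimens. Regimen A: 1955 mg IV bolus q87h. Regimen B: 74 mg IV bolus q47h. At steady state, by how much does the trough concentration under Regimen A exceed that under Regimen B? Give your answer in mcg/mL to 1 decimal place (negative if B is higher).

2.7 mcg/mL

Regimen A: f = (1/2)^(87/36) ≈ 0.1873; Cmin,ss = (1955/148)·f/(1−f) ≈ 3.044 mcg/mL.
Regimen B: f = (1/2)^(47/36) ≈ 0.4046; Cmin,ss = (74/148)·f/(1−f) ≈ 0.340 mcg/mL.
Difference ≈ 3.044 − 0.340 ≈ 2.704 mcg/mL.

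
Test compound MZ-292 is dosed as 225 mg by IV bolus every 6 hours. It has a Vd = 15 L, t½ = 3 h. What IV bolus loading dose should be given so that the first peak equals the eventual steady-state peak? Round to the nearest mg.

300 mg

f = (1/2)^(6/3) ≈ 0.250000; accumulation ratio R = 1/(1−f) ≈ 1.33333.
Loading dose to hit Cmax,ss on first dose: D_load = D_maint·R ≈ 225 × 1.33333 ≈ 300.00 mg.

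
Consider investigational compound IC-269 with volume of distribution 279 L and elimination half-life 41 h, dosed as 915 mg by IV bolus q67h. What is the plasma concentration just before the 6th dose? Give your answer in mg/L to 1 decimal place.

f = (1/2)^(τ/t½) = (1/2)^(67/41) ≈ 0.3222.
C₀ = D/Vd = 915/279 ≈ 3.280 mg/L.
Before the 6th dose, 5 doses have been given. Superposition: Cmin = C₀·(f + f² + … + f^5).
≈ 3.280 × (0.3222 + 0.1038 + 0.0334 + 0.0108 + 0.0035) ≈ 3.280 × 0.4737 ≈ 1.554 mg/L.

1.6 mg/L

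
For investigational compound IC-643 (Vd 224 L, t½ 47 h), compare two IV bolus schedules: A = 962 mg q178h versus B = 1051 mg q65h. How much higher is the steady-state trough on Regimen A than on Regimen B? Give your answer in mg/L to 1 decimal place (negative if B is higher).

Regimen A: f = (1/2)^(178/47) ≈ 0.0724; Cmin,ss = (962/224)·f/(1−f) ≈ 0.335 mg/L.
Regimen B: f = (1/2)^(65/47) ≈ 0.3834; Cmin,ss = (1051/224)·f/(1−f) ≈ 2.917 mg/L.
Difference ≈ 0.335 − 2.917 ≈ -2.582 mg/L.

-2.6 mg/L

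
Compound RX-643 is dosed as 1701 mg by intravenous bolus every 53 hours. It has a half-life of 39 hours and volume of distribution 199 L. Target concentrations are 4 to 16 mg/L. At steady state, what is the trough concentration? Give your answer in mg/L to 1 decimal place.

5.5 mg/L

τ/t½ = 53/39 ≈ 1.359, so fraction remaining f = (1/2)^(53/39) ≈ 0.3899.
Accumulation ratio R = 1/(1 − f) ≈ 1/0.6101 ≈ 1.6391.
Single-dose peak C₀ = D/Vd = 1701/199 ≈ 8.548 mg/L.
Steady-state peak Cmax,ss = C₀·R ≈ 8.548 × 1.6391 ≈ 14.011 mg/L.
Steady-state trough Cmin,ss = Cmax,ss·f ≈ 14.011 × 0.3899 ≈ 5.463 mg/L.
Trough 5.5 mg/L vs MEC 4 mg/L: adequate.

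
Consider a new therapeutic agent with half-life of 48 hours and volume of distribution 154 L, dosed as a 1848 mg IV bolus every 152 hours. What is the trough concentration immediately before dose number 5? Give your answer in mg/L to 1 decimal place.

1.5 mg/L

f = (1/2)^(τ/t½) = (1/2)^(152/48) ≈ 0.1114.
C₀ = D/Vd = 1848/154 ≈ 12.000 mg/L.
Before the 5th dose, 4 doses have been given. Superposition: Cmin = C₀·(f + f² + … + f^4).
≈ 12.000 × (0.1114 + 0.0124 + 0.0014 + 0.0002) ≈ 12.000 × 0.1254 ≈ 1.505 mg/L.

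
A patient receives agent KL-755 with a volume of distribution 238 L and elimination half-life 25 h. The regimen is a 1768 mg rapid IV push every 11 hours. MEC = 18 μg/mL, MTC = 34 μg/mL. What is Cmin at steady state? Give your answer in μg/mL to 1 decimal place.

20.8 μg/mL

τ/t½ = 11/25 ≈ 0.44, so fraction remaining f = (1/2)^(11/25) ≈ 0.7371.
Single-dose peak C₀ = D/Vd = 1768/238 ≈ 7.429 μg/mL.
Steady-state trough Cmin,ss = C₀·f/(1−f) ≈ 7.429 × 0.7371/0.2629 ≈ 20.829 μg/mL.
Trough 20.8 μg/mL vs MEC 18 μg/mL: adequate.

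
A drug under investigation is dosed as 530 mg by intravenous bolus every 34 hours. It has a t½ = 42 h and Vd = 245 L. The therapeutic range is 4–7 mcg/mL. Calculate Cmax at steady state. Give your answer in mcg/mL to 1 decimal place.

5.0 mcg/mL

Over one 34-h interval, 34/42 ≈ 0.80952 half-lives elapse, leaving f ≈ 0.5706 of each dose.
At steady state, accumulation factor R = 1/(1 − e^(−kτ)) ≈ 2.3288.
Single-dose peak C₀ = D/Vd = 530/245 ≈ 2.163 mcg/mL.
Steady-state peak Cmax,ss = C₀·R ≈ 2.163 × 2.3288 ≈ 5.037 mcg/mL.
Peak 5.0 mcg/mL vs MTC 7 mcg/mL: below toxic threshold.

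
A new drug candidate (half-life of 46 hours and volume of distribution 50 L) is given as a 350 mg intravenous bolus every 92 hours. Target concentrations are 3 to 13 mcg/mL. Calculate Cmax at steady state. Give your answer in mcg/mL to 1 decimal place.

9.3 mcg/mL

The dosing interval is 2 half-lives, so f = 2^(−2) = 0.25.
Accumulation ratio R = 1/(1 − f) = 1/0.75 = 4/3.
Single-dose peak C₀ = D/Vd = 350/50 = 7 mcg/mL.
Steady-state peak Cmax,ss = C₀·R = 7 × 4/3 ≈ 9.333 mcg/mL.
Peak 9.3 mcg/mL vs MTC 13 mcg/mL: below toxic threshold.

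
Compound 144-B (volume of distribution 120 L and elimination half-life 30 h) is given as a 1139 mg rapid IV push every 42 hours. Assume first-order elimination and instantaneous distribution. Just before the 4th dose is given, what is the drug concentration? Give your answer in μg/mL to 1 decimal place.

f = (1/2)^(τ/t½) = (1/2)^(42/30) ≈ 0.3789.
C₀ = D/Vd = 1139/120 ≈ 9.492 μg/mL.
Before the 4th dose, 3 doses have been given. Superposition: Cmin = C₀·(f + f² + … + f^3).
≈ 9.492 × (0.3789 + 0.1436 + 0.0544) ≈ 9.492 × 0.5769 ≈ 5.476 μg/mL.

5.5 μg/mL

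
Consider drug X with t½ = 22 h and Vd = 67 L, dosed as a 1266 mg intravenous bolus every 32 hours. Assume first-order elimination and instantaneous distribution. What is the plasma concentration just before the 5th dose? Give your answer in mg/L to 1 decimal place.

f = (1/2)^(τ/t½) = (1/2)^(32/22) ≈ 0.3649.
C₀ = D/Vd = 1266/67 ≈ 18.896 mg/L.
Before the 5th dose, 4 doses have been given. Superposition: Cmin = C₀·(f + f² + … + f^4).
≈ 18.896 × (0.3649 + 0.1332 + 0.0486 + 0.0177) ≈ 18.896 × 0.5644 ≈ 10.665 mg/L.

10.7 mg/L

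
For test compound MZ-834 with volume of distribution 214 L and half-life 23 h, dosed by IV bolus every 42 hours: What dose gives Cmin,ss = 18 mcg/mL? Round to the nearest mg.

τ/t½ = 42/23 ≈ 1.8261, so f = (1/2)^(42/23) ≈ 0.282029.
Cmin,ss = (D/Vd)·f/(1−f), so D = Cmin,ss·Vd·(1−f)/f.
D = 18 × 214 × (1−f)/f ≈ 18 × 214 × 2.54573 ≈ 9806.15 mg.

9806 mg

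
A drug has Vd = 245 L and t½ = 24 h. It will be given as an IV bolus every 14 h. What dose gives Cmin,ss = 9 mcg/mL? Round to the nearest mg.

τ/t½ = 14/24 ≈ 0.58333, so f = (1/2)^(14/24) ≈ 0.667420.
Cmin,ss = (D/Vd)·f/(1−f), so D = Cmin,ss·Vd·(1−f)/f.
D = 9 × 245 × (1−f)/f ≈ 9 × 245 × 0.49831 ≈ 1098.77 mg.

1099 mg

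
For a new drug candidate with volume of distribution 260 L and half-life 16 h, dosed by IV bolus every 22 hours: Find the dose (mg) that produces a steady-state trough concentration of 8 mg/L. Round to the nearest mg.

τ/t½ = 22/16 ≈ 1.375, so f = (1/2)^(22/16) ≈ 0.385553.
Cmin,ss = (D/Vd)·f/(1−f), so D = Cmin,ss·Vd·(1−f)/f.
D = 8 × 260 × (1−f)/f ≈ 8 × 260 × 1.59368 ≈ 3314.85 mg.

3315 mg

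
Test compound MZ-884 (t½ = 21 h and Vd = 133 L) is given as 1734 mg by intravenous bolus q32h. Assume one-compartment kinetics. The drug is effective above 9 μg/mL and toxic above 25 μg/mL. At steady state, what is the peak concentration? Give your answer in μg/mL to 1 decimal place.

20.0 μg/mL

k = ln2/t½ = ln2/21 ≈ 0.033007 h⁻¹; fraction remaining f = e^(−kτ) = e^(−0.033007×32) ≈ 0.3478.
At steady state, accumulation factor R = 1/(1 − e^(−kτ)) ≈ 1.5333.
Single-dose peak C₀ = D/Vd = 1734/133 ≈ 13.038 μg/mL.
Steady-state peak Cmax,ss = C₀·R ≈ 13.038 × 1.5333 ≈ 19.991 μg/mL.
Peak 20.0 μg/mL vs MTC 25 μg/mL: below toxic threshold.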